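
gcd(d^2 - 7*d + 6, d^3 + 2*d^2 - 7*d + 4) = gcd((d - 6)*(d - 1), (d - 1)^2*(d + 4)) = d - 1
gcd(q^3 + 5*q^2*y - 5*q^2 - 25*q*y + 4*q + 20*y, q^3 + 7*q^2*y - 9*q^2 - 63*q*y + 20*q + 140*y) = q - 4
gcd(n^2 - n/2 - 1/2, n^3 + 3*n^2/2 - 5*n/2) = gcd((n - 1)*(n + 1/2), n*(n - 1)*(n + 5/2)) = n - 1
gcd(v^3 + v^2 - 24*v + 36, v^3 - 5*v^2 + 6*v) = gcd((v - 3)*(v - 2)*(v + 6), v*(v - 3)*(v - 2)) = v^2 - 5*v + 6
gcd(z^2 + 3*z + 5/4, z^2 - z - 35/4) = z + 5/2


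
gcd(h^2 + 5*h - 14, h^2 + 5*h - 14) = h^2 + 5*h - 14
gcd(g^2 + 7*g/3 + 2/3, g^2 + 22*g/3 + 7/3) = g + 1/3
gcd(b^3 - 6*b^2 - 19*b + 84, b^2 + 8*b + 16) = b + 4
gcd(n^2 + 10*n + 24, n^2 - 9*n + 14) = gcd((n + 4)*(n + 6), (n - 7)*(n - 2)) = 1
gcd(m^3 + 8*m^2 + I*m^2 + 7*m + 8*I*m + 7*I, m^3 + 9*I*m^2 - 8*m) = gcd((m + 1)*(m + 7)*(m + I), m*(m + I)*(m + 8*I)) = m + I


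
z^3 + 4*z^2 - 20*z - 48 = (z - 4)*(z + 2)*(z + 6)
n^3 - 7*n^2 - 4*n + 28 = (n - 7)*(n - 2)*(n + 2)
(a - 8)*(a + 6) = a^2 - 2*a - 48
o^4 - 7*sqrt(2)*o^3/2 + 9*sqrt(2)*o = o*(o - 3*sqrt(2))*(o - 3*sqrt(2)/2)*(o + sqrt(2))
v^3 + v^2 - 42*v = v*(v - 6)*(v + 7)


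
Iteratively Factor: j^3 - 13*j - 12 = (j - 4)*(j^2 + 4*j + 3) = (j - 4)*(j + 1)*(j + 3)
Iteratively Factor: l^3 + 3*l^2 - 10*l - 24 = (l + 4)*(l^2 - l - 6) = (l - 3)*(l + 4)*(l + 2)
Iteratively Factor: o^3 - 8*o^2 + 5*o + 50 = (o - 5)*(o^2 - 3*o - 10) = (o - 5)*(o + 2)*(o - 5)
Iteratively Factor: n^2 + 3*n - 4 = (n - 1)*(n + 4)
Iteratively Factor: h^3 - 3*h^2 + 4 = (h - 2)*(h^2 - h - 2) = (h - 2)*(h + 1)*(h - 2)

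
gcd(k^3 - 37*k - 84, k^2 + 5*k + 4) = k + 4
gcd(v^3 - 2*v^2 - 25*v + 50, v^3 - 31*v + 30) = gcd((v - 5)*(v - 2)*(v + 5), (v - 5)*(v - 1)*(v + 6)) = v - 5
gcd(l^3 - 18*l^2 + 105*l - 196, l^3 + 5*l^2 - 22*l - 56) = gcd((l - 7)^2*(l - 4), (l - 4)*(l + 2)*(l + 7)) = l - 4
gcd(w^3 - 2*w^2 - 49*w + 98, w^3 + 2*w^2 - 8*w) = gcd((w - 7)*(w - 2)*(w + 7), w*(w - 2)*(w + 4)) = w - 2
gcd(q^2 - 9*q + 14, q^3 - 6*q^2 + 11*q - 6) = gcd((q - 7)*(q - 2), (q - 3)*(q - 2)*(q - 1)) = q - 2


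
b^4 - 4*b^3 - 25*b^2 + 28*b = b*(b - 7)*(b - 1)*(b + 4)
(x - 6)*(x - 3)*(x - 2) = x^3 - 11*x^2 + 36*x - 36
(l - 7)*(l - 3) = l^2 - 10*l + 21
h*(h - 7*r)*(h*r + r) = h^3*r - 7*h^2*r^2 + h^2*r - 7*h*r^2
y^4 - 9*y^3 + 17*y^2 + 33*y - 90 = (y - 5)*(y - 3)^2*(y + 2)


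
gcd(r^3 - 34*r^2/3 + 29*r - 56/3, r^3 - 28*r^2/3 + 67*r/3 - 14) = r^2 - 10*r/3 + 7/3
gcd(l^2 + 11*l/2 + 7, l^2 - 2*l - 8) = l + 2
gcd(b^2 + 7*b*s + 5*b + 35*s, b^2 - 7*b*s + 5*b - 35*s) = b + 5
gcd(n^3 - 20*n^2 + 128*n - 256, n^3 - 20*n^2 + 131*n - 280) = n - 8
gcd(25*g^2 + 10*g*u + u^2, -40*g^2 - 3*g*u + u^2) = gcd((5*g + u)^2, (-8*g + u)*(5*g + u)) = 5*g + u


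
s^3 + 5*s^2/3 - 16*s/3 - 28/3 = (s - 7/3)*(s + 2)^2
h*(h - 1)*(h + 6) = h^3 + 5*h^2 - 6*h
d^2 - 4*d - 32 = (d - 8)*(d + 4)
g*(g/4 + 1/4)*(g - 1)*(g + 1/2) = g^4/4 + g^3/8 - g^2/4 - g/8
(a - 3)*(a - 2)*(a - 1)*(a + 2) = a^4 - 4*a^3 - a^2 + 16*a - 12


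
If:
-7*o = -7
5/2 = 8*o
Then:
No Solution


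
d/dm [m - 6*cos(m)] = 6*sin(m) + 1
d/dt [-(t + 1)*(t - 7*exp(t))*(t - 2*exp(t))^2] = (t - 2*exp(t))*((-t + 7*exp(t))*(t - 2*exp(t)) + 2*(t + 1)*(t - 7*exp(t))*(2*exp(t) - 1) + (t + 1)*(t - 2*exp(t))*(7*exp(t) - 1))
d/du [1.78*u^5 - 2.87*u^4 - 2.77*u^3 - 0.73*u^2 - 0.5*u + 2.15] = 8.9*u^4 - 11.48*u^3 - 8.31*u^2 - 1.46*u - 0.5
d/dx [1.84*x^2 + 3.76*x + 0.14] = 3.68*x + 3.76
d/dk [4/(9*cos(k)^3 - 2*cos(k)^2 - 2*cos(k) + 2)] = 4*(27*cos(k)^2 - 4*cos(k) - 2)*sin(k)/(9*cos(k)^3 - 2*cos(k)^2 - 2*cos(k) + 2)^2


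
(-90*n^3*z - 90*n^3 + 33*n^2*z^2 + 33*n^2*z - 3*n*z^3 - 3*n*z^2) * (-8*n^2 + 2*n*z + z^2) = 720*n^5*z + 720*n^5 - 444*n^4*z^2 - 444*n^4*z + 27*n^2*z^4 + 27*n^2*z^3 - 3*n*z^5 - 3*n*z^4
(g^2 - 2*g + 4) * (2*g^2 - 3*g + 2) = 2*g^4 - 7*g^3 + 16*g^2 - 16*g + 8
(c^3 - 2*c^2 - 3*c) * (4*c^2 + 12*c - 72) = 4*c^5 + 4*c^4 - 108*c^3 + 108*c^2 + 216*c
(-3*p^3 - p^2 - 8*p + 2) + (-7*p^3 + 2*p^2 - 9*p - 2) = -10*p^3 + p^2 - 17*p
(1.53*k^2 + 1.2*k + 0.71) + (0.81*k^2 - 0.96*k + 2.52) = 2.34*k^2 + 0.24*k + 3.23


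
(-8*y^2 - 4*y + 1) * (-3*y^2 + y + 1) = 24*y^4 + 4*y^3 - 15*y^2 - 3*y + 1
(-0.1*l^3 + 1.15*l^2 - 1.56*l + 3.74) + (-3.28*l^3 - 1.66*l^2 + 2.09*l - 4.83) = -3.38*l^3 - 0.51*l^2 + 0.53*l - 1.09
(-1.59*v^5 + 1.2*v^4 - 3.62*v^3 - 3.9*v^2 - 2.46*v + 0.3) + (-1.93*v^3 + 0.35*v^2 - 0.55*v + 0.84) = -1.59*v^5 + 1.2*v^4 - 5.55*v^3 - 3.55*v^2 - 3.01*v + 1.14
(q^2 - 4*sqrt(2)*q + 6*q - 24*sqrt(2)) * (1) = q^2 - 4*sqrt(2)*q + 6*q - 24*sqrt(2)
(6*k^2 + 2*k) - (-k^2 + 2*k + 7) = 7*k^2 - 7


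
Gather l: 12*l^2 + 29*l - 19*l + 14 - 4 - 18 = 12*l^2 + 10*l - 8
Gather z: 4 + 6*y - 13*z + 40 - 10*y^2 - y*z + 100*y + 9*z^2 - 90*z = -10*y^2 + 106*y + 9*z^2 + z*(-y - 103) + 44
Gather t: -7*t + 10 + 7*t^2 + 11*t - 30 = 7*t^2 + 4*t - 20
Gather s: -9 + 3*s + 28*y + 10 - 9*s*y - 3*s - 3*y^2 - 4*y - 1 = -9*s*y - 3*y^2 + 24*y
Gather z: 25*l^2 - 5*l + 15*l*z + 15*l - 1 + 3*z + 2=25*l^2 + 10*l + z*(15*l + 3) + 1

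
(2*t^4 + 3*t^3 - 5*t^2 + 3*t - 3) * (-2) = -4*t^4 - 6*t^3 + 10*t^2 - 6*t + 6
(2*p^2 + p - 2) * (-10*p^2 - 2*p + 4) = -20*p^4 - 14*p^3 + 26*p^2 + 8*p - 8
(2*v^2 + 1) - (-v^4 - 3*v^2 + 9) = v^4 + 5*v^2 - 8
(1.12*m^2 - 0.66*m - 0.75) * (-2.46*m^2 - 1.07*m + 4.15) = -2.7552*m^4 + 0.4252*m^3 + 7.1992*m^2 - 1.9365*m - 3.1125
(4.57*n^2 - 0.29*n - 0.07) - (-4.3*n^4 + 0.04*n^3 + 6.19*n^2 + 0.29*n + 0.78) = 4.3*n^4 - 0.04*n^3 - 1.62*n^2 - 0.58*n - 0.85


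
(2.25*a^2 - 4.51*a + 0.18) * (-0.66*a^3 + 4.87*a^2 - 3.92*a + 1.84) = -1.485*a^5 + 13.9341*a^4 - 30.9025*a^3 + 22.6958*a^2 - 9.004*a + 0.3312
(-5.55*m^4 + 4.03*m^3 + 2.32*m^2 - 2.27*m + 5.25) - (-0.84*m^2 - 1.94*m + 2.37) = -5.55*m^4 + 4.03*m^3 + 3.16*m^2 - 0.33*m + 2.88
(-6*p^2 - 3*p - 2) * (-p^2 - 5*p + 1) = 6*p^4 + 33*p^3 + 11*p^2 + 7*p - 2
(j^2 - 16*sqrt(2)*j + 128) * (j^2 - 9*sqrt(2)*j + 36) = j^4 - 25*sqrt(2)*j^3 + 452*j^2 - 1728*sqrt(2)*j + 4608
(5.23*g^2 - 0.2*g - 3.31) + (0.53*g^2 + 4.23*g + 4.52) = 5.76*g^2 + 4.03*g + 1.21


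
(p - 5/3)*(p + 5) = p^2 + 10*p/3 - 25/3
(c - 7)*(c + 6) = c^2 - c - 42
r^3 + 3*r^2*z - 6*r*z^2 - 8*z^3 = (r - 2*z)*(r + z)*(r + 4*z)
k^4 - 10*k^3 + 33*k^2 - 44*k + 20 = (k - 5)*(k - 2)^2*(k - 1)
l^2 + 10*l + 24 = (l + 4)*(l + 6)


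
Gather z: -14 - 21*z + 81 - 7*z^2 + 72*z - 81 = -7*z^2 + 51*z - 14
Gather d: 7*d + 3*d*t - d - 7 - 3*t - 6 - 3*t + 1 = d*(3*t + 6) - 6*t - 12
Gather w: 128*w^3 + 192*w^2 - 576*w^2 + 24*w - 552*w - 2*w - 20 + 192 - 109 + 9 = 128*w^3 - 384*w^2 - 530*w + 72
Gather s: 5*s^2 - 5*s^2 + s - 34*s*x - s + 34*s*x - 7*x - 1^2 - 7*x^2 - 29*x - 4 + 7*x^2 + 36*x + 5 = 0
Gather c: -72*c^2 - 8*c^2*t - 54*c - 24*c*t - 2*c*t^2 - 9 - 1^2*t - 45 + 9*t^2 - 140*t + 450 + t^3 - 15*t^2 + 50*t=c^2*(-8*t - 72) + c*(-2*t^2 - 24*t - 54) + t^3 - 6*t^2 - 91*t + 396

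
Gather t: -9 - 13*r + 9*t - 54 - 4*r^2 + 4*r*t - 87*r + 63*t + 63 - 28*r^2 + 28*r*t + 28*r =-32*r^2 - 72*r + t*(32*r + 72)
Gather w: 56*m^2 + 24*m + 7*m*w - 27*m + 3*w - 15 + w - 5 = 56*m^2 - 3*m + w*(7*m + 4) - 20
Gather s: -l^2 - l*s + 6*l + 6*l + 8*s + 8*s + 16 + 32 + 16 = -l^2 + 12*l + s*(16 - l) + 64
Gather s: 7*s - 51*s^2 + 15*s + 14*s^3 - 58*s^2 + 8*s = 14*s^3 - 109*s^2 + 30*s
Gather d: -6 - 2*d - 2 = -2*d - 8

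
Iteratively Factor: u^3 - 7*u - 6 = (u + 1)*(u^2 - u - 6) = (u - 3)*(u + 1)*(u + 2)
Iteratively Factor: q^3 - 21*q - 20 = (q - 5)*(q^2 + 5*q + 4) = (q - 5)*(q + 4)*(q + 1)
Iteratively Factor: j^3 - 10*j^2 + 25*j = (j - 5)*(j^2 - 5*j) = j*(j - 5)*(j - 5)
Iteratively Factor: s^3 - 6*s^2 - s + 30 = (s - 3)*(s^2 - 3*s - 10) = (s - 3)*(s + 2)*(s - 5)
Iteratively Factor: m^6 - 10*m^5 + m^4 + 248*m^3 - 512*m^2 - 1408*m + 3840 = (m + 3)*(m^5 - 13*m^4 + 40*m^3 + 128*m^2 - 896*m + 1280) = (m - 5)*(m + 3)*(m^4 - 8*m^3 + 128*m - 256) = (m - 5)*(m - 4)*(m + 3)*(m^3 - 4*m^2 - 16*m + 64) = (m - 5)*(m - 4)^2*(m + 3)*(m^2 - 16) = (m - 5)*(m - 4)^3*(m + 3)*(m + 4)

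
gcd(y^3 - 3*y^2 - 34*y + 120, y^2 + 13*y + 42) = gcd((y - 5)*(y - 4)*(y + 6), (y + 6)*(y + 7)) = y + 6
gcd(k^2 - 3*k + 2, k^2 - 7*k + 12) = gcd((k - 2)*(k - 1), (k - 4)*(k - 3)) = 1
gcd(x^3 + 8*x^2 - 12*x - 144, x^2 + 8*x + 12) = x + 6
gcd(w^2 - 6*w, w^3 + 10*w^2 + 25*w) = w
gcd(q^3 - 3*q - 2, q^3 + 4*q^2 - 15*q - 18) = q + 1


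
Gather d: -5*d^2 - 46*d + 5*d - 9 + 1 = -5*d^2 - 41*d - 8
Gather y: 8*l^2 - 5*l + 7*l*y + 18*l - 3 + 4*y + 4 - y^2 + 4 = 8*l^2 + 13*l - y^2 + y*(7*l + 4) + 5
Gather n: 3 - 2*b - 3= -2*b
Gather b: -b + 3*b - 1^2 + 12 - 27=2*b - 16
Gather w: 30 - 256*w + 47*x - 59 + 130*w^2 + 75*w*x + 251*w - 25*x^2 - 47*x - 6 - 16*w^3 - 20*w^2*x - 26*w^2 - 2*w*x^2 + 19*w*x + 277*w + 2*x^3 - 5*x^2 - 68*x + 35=-16*w^3 + w^2*(104 - 20*x) + w*(-2*x^2 + 94*x + 272) + 2*x^3 - 30*x^2 - 68*x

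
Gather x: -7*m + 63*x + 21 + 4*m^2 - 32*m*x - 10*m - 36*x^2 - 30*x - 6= 4*m^2 - 17*m - 36*x^2 + x*(33 - 32*m) + 15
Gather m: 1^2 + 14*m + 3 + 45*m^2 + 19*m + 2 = 45*m^2 + 33*m + 6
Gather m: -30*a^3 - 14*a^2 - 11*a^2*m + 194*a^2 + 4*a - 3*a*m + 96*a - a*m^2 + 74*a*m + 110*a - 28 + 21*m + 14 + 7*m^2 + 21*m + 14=-30*a^3 + 180*a^2 + 210*a + m^2*(7 - a) + m*(-11*a^2 + 71*a + 42)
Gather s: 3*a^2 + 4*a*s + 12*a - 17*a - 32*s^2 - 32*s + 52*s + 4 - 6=3*a^2 - 5*a - 32*s^2 + s*(4*a + 20) - 2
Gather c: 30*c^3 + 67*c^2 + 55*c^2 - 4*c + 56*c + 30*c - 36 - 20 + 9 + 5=30*c^3 + 122*c^2 + 82*c - 42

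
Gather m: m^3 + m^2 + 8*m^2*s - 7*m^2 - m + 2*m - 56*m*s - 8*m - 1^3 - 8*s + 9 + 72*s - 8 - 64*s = m^3 + m^2*(8*s - 6) + m*(-56*s - 7)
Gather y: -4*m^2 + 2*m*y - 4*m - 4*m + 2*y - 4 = -4*m^2 - 8*m + y*(2*m + 2) - 4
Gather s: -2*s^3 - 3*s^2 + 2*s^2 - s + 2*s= -2*s^3 - s^2 + s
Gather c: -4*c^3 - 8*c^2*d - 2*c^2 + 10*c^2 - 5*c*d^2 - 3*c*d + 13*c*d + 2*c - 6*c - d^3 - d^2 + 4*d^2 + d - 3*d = -4*c^3 + c^2*(8 - 8*d) + c*(-5*d^2 + 10*d - 4) - d^3 + 3*d^2 - 2*d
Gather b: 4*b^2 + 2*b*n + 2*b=4*b^2 + b*(2*n + 2)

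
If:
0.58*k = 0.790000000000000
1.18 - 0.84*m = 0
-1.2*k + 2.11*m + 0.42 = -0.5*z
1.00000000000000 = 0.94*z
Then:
No Solution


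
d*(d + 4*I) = d^2 + 4*I*d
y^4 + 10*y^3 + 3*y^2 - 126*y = y*(y - 3)*(y + 6)*(y + 7)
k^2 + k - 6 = (k - 2)*(k + 3)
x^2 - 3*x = x*(x - 3)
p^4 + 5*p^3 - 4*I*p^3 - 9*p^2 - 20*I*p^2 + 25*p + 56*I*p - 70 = (p - 2)*(p + 7)*(p - 5*I)*(p + I)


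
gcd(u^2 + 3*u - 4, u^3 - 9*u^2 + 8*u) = u - 1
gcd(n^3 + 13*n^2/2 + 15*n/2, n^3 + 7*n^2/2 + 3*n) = n^2 + 3*n/2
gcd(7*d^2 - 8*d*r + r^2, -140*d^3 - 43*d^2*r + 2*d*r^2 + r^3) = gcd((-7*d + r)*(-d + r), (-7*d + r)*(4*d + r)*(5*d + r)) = -7*d + r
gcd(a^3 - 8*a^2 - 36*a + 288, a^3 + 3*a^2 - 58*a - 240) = a^2 - 2*a - 48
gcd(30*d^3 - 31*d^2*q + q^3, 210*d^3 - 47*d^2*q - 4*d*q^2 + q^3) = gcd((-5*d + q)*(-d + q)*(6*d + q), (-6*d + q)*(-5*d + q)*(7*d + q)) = -5*d + q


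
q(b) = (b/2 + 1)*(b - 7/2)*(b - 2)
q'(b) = (b/2 + 1)*(b - 7/2) + (b/2 + 1)*(b - 2) + (b - 7/2)*(b - 2)/2 = 3*b^2/2 - 7*b/2 - 2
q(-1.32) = 5.44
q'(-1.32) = 5.23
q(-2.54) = -7.40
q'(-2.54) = 16.57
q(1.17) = 3.07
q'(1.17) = -4.04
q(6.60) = 61.32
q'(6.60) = 40.24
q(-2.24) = -2.92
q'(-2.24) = 13.37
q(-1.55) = 4.03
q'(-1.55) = 7.03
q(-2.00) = 0.00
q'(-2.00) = 11.00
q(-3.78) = -37.45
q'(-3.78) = 32.66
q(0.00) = 7.00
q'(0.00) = -2.00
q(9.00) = 211.75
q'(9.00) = 88.00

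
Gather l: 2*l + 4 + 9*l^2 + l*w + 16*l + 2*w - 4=9*l^2 + l*(w + 18) + 2*w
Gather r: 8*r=8*r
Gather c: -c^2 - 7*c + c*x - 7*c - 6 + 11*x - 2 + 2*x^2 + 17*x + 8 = -c^2 + c*(x - 14) + 2*x^2 + 28*x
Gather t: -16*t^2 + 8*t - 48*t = -16*t^2 - 40*t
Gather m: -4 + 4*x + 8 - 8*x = 4 - 4*x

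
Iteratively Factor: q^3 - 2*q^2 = (q)*(q^2 - 2*q) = q^2*(q - 2)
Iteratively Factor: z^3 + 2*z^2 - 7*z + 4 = (z - 1)*(z^2 + 3*z - 4) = (z - 1)^2*(z + 4)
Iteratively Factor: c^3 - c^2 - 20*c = (c - 5)*(c^2 + 4*c) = c*(c - 5)*(c + 4)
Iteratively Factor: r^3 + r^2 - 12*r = (r + 4)*(r^2 - 3*r) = (r - 3)*(r + 4)*(r)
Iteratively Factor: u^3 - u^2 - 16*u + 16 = (u + 4)*(u^2 - 5*u + 4) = (u - 4)*(u + 4)*(u - 1)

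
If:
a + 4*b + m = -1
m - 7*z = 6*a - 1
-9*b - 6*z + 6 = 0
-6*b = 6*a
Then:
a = -14/27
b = 14/27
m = -23/9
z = 2/9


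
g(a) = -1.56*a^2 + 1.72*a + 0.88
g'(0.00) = 1.72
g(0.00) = 0.88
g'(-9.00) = 29.80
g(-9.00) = -140.96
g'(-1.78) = 7.27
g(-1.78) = -7.12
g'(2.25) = -5.30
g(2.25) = -3.15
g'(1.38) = -2.59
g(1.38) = 0.28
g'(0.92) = -1.15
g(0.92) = 1.14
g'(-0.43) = 3.06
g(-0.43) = -0.15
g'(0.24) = 0.97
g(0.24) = 1.20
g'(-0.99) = 4.81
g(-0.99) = -2.35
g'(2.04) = -4.64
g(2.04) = -2.10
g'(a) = 1.72 - 3.12*a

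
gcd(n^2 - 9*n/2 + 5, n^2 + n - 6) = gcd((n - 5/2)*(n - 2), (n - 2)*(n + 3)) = n - 2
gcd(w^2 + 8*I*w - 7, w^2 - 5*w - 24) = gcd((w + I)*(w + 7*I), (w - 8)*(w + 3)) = 1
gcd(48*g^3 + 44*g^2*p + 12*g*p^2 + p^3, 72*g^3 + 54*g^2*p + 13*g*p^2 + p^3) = 24*g^2 + 10*g*p + p^2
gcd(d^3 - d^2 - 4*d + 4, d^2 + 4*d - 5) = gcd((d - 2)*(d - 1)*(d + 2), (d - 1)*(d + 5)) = d - 1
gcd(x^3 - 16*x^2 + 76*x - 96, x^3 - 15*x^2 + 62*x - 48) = x^2 - 14*x + 48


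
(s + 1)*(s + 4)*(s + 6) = s^3 + 11*s^2 + 34*s + 24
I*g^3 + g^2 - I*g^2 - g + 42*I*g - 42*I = (g - 7*I)*(g + 6*I)*(I*g - I)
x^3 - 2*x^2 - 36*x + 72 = (x - 6)*(x - 2)*(x + 6)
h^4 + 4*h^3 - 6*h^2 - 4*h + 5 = (h - 1)^2*(h + 1)*(h + 5)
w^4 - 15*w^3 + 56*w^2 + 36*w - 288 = (w - 8)*(w - 6)*(w - 3)*(w + 2)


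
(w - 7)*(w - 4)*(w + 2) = w^3 - 9*w^2 + 6*w + 56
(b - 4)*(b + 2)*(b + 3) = b^3 + b^2 - 14*b - 24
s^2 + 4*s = s*(s + 4)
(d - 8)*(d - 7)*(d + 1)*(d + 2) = d^4 - 12*d^3 + 13*d^2 + 138*d + 112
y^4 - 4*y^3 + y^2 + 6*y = y*(y - 3)*(y - 2)*(y + 1)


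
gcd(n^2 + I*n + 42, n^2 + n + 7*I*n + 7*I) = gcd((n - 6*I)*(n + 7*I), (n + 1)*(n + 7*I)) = n + 7*I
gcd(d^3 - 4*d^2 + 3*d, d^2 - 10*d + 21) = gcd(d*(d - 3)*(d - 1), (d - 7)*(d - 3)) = d - 3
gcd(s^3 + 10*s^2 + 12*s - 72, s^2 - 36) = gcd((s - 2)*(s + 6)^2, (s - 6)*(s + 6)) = s + 6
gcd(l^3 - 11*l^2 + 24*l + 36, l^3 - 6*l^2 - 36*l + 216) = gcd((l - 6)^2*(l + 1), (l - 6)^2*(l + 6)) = l^2 - 12*l + 36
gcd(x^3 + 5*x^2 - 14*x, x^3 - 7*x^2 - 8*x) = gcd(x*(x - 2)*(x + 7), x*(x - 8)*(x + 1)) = x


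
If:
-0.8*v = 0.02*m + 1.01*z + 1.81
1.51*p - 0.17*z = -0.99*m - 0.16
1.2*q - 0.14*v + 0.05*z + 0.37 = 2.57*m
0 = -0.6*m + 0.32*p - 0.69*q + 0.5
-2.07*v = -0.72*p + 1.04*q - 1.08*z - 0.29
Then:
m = 0.29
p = -0.43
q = 0.27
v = -0.77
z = -1.19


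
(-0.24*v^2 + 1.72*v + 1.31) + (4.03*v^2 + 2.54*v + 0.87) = 3.79*v^2 + 4.26*v + 2.18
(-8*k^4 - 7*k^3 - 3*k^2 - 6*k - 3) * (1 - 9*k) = 72*k^5 + 55*k^4 + 20*k^3 + 51*k^2 + 21*k - 3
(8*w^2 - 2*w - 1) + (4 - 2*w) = 8*w^2 - 4*w + 3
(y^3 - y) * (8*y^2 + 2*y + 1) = 8*y^5 + 2*y^4 - 7*y^3 - 2*y^2 - y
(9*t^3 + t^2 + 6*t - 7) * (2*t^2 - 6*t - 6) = 18*t^5 - 52*t^4 - 48*t^3 - 56*t^2 + 6*t + 42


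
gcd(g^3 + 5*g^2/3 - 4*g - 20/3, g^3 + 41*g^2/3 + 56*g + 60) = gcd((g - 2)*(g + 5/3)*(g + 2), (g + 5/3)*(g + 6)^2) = g + 5/3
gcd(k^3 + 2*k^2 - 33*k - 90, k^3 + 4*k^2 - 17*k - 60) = k^2 + 8*k + 15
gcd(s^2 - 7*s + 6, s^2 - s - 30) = s - 6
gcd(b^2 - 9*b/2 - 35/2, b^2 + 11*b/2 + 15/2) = b + 5/2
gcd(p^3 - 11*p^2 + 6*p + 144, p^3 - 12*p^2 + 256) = p - 8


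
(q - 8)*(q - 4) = q^2 - 12*q + 32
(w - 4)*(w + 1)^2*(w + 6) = w^4 + 4*w^3 - 19*w^2 - 46*w - 24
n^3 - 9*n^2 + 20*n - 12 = (n - 6)*(n - 2)*(n - 1)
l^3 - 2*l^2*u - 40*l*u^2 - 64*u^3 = (l - 8*u)*(l + 2*u)*(l + 4*u)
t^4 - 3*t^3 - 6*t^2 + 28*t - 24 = (t - 2)^3*(t + 3)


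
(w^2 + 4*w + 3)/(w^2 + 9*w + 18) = (w + 1)/(w + 6)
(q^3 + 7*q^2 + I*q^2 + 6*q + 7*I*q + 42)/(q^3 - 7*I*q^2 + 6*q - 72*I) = (q^2 + q*(7 - 2*I) - 14*I)/(q^2 - 10*I*q - 24)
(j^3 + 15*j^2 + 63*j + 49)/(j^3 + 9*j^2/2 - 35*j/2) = 2*(j^2 + 8*j + 7)/(j*(2*j - 5))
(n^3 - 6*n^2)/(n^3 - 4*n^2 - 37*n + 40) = n^2*(n - 6)/(n^3 - 4*n^2 - 37*n + 40)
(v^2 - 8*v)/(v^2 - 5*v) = (v - 8)/(v - 5)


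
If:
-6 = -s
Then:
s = 6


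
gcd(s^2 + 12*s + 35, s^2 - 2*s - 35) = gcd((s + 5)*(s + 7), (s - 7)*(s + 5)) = s + 5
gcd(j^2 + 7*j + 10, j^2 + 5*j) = j + 5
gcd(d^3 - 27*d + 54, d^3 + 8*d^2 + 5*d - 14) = 1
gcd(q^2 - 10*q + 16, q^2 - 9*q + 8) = q - 8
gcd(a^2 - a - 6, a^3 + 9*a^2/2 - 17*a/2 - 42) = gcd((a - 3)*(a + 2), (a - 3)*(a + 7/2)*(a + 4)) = a - 3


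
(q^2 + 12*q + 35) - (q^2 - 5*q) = 17*q + 35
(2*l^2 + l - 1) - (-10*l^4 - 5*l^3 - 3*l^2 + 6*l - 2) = 10*l^4 + 5*l^3 + 5*l^2 - 5*l + 1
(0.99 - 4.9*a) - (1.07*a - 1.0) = 1.99 - 5.97*a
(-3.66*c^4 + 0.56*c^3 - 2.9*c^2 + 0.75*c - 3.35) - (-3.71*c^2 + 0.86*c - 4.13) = -3.66*c^4 + 0.56*c^3 + 0.81*c^2 - 0.11*c + 0.78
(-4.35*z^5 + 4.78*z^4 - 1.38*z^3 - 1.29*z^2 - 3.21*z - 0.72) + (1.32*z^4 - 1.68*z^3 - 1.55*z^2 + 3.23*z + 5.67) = -4.35*z^5 + 6.1*z^4 - 3.06*z^3 - 2.84*z^2 + 0.02*z + 4.95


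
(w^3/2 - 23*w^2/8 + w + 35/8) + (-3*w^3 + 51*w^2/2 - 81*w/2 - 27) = -5*w^3/2 + 181*w^2/8 - 79*w/2 - 181/8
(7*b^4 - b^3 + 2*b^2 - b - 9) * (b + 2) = 7*b^5 + 13*b^4 + 3*b^2 - 11*b - 18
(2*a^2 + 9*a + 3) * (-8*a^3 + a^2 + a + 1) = -16*a^5 - 70*a^4 - 13*a^3 + 14*a^2 + 12*a + 3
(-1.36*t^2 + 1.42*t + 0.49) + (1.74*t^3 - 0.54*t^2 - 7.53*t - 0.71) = 1.74*t^3 - 1.9*t^2 - 6.11*t - 0.22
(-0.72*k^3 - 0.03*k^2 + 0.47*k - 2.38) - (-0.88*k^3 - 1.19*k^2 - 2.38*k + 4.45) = 0.16*k^3 + 1.16*k^2 + 2.85*k - 6.83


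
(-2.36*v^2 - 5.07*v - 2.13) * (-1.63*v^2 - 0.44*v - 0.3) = 3.8468*v^4 + 9.3025*v^3 + 6.4107*v^2 + 2.4582*v + 0.639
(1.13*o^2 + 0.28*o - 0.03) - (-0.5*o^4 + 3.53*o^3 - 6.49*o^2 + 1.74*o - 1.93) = 0.5*o^4 - 3.53*o^3 + 7.62*o^2 - 1.46*o + 1.9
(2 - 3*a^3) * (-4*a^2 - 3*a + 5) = 12*a^5 + 9*a^4 - 15*a^3 - 8*a^2 - 6*a + 10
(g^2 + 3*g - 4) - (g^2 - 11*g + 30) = 14*g - 34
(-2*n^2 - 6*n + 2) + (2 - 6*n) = -2*n^2 - 12*n + 4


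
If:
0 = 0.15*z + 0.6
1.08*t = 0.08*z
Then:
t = -0.30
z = -4.00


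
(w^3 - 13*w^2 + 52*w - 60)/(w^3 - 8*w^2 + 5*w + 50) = (w^2 - 8*w + 12)/(w^2 - 3*w - 10)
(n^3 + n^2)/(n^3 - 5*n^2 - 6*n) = n/(n - 6)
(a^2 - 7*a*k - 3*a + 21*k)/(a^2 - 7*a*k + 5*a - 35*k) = (a - 3)/(a + 5)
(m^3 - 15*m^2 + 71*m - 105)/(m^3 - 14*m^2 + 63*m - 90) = (m - 7)/(m - 6)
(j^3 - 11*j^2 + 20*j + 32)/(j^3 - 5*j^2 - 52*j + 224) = (j + 1)/(j + 7)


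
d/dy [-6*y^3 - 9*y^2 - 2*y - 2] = -18*y^2 - 18*y - 2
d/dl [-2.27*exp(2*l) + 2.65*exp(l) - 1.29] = (2.65 - 4.54*exp(l))*exp(l)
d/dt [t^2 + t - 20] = 2*t + 1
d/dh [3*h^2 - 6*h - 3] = 6*h - 6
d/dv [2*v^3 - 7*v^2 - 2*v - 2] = 6*v^2 - 14*v - 2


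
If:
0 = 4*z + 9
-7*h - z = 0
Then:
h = 9/28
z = -9/4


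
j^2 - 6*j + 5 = (j - 5)*(j - 1)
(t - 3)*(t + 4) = t^2 + t - 12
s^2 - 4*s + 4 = (s - 2)^2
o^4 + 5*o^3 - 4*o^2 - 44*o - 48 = (o - 3)*(o + 2)^2*(o + 4)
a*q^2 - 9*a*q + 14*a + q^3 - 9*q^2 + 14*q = (a + q)*(q - 7)*(q - 2)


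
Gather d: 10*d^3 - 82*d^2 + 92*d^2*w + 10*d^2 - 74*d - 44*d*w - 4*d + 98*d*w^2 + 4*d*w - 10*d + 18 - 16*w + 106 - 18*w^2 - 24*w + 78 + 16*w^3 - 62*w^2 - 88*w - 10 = 10*d^3 + d^2*(92*w - 72) + d*(98*w^2 - 40*w - 88) + 16*w^3 - 80*w^2 - 128*w + 192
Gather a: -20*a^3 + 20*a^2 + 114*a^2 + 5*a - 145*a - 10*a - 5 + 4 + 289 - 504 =-20*a^3 + 134*a^2 - 150*a - 216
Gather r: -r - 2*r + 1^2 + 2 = 3 - 3*r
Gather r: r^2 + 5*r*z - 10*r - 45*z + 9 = r^2 + r*(5*z - 10) - 45*z + 9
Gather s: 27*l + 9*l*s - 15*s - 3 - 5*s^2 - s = 27*l - 5*s^2 + s*(9*l - 16) - 3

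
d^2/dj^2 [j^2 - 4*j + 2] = 2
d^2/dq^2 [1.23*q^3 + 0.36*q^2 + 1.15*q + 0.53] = 7.38*q + 0.72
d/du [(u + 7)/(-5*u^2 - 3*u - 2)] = (-5*u^2 - 3*u + (u + 7)*(10*u + 3) - 2)/(5*u^2 + 3*u + 2)^2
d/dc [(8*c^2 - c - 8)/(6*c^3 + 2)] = (-24*c^4 + 6*c^3 + 72*c^2 + 16*c - 1)/(2*(9*c^6 + 6*c^3 + 1))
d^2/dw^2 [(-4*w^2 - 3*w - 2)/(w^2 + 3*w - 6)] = 6*(3*w^3 - 26*w^2 - 24*w - 76)/(w^6 + 9*w^5 + 9*w^4 - 81*w^3 - 54*w^2 + 324*w - 216)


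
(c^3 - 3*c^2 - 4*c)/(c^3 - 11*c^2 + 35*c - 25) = c*(c^2 - 3*c - 4)/(c^3 - 11*c^2 + 35*c - 25)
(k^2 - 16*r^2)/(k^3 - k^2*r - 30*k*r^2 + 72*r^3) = (-k - 4*r)/(-k^2 - 3*k*r + 18*r^2)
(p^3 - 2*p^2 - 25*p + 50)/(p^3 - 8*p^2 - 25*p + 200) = (p - 2)/(p - 8)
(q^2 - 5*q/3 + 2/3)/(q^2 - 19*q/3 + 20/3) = (3*q^2 - 5*q + 2)/(3*q^2 - 19*q + 20)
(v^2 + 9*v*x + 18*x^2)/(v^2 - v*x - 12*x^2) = (-v - 6*x)/(-v + 4*x)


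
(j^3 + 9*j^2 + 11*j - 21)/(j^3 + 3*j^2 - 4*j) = (j^2 + 10*j + 21)/(j*(j + 4))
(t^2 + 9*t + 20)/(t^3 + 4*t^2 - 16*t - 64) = (t + 5)/(t^2 - 16)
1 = 1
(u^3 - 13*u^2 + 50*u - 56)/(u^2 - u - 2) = (u^2 - 11*u + 28)/(u + 1)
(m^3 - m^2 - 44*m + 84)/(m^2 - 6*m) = m + 5 - 14/m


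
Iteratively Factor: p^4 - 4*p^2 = (p)*(p^3 - 4*p) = p*(p - 2)*(p^2 + 2*p) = p^2*(p - 2)*(p + 2)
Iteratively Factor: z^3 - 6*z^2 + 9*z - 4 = (z - 1)*(z^2 - 5*z + 4) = (z - 4)*(z - 1)*(z - 1)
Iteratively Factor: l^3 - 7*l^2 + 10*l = (l - 5)*(l^2 - 2*l) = (l - 5)*(l - 2)*(l)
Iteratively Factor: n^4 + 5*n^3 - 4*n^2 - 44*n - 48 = (n + 4)*(n^3 + n^2 - 8*n - 12) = (n + 2)*(n + 4)*(n^2 - n - 6) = (n + 2)^2*(n + 4)*(n - 3)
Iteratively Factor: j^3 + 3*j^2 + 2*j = (j + 2)*(j^2 + j) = j*(j + 2)*(j + 1)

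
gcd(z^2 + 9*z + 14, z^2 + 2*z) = z + 2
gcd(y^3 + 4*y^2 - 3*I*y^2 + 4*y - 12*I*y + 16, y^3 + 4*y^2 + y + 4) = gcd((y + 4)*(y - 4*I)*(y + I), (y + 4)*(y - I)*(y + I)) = y^2 + y*(4 + I) + 4*I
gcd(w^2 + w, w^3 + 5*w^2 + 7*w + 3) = w + 1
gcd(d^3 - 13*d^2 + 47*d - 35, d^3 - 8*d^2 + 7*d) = d^2 - 8*d + 7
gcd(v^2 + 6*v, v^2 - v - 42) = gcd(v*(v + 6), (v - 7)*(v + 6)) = v + 6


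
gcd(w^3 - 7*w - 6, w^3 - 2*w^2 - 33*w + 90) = w - 3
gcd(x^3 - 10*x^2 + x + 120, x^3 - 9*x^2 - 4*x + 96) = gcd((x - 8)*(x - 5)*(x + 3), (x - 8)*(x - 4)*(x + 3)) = x^2 - 5*x - 24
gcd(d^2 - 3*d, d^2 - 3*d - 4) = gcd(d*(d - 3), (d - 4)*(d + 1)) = 1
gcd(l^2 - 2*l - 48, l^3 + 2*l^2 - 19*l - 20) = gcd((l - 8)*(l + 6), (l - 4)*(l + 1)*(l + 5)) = 1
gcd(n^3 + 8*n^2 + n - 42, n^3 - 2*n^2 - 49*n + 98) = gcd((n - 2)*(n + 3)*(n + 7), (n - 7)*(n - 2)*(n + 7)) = n^2 + 5*n - 14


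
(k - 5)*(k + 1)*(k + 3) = k^3 - k^2 - 17*k - 15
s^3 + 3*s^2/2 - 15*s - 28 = (s - 4)*(s + 2)*(s + 7/2)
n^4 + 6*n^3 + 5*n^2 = n^2*(n + 1)*(n + 5)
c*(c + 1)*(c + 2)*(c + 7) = c^4 + 10*c^3 + 23*c^2 + 14*c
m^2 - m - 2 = (m - 2)*(m + 1)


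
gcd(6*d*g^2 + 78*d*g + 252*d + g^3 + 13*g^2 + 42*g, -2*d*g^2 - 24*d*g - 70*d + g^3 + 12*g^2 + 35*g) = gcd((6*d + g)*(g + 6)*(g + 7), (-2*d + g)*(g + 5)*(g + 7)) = g + 7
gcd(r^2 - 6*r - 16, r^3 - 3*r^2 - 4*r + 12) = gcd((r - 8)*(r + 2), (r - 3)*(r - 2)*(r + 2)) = r + 2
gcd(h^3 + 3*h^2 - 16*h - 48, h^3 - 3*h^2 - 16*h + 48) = h^2 - 16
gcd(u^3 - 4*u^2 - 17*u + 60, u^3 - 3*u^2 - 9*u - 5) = u - 5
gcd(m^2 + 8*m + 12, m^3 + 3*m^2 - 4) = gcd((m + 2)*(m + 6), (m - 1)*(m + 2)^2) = m + 2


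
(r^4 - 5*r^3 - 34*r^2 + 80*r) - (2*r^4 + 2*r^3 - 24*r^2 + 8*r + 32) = -r^4 - 7*r^3 - 10*r^2 + 72*r - 32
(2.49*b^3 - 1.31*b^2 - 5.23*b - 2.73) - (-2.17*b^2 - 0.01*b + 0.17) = 2.49*b^3 + 0.86*b^2 - 5.22*b - 2.9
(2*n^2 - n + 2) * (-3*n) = -6*n^3 + 3*n^2 - 6*n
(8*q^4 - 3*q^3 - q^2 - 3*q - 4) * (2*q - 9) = 16*q^5 - 78*q^4 + 25*q^3 + 3*q^2 + 19*q + 36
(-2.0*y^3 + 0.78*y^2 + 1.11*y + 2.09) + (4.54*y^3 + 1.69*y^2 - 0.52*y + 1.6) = 2.54*y^3 + 2.47*y^2 + 0.59*y + 3.69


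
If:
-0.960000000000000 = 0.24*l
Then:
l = -4.00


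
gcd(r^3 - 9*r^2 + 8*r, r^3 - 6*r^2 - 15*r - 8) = r - 8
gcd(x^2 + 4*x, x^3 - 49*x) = x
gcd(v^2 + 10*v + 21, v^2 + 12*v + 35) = v + 7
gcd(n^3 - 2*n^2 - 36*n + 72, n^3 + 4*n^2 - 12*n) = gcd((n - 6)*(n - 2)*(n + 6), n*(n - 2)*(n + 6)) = n^2 + 4*n - 12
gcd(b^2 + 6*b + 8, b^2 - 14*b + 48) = 1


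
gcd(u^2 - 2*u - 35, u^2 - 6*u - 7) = u - 7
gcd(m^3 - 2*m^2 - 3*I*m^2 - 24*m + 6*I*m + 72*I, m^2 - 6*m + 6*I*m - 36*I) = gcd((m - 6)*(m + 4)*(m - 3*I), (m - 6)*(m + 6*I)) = m - 6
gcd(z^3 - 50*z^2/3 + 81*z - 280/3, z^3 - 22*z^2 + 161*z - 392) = z^2 - 15*z + 56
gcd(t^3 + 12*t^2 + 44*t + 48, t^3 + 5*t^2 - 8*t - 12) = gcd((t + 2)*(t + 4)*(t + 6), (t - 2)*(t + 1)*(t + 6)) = t + 6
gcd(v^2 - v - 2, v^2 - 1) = v + 1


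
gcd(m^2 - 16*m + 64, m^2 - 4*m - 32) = m - 8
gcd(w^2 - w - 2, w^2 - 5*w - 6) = w + 1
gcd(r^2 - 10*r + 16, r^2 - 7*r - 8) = r - 8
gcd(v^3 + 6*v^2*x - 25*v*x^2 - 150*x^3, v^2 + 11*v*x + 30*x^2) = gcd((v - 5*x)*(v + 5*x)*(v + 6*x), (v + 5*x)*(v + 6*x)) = v^2 + 11*v*x + 30*x^2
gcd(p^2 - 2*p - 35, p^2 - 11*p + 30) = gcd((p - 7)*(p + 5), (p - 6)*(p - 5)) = 1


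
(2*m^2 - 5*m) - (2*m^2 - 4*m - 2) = 2 - m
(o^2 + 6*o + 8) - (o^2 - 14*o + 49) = 20*o - 41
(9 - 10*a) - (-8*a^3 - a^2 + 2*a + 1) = 8*a^3 + a^2 - 12*a + 8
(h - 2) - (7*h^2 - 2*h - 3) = -7*h^2 + 3*h + 1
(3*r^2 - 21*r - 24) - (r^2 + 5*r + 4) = 2*r^2 - 26*r - 28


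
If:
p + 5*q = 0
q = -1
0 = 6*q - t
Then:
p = 5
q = -1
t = -6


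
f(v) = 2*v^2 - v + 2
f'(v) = 4*v - 1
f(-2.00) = 12.00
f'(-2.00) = -9.00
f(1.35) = 4.30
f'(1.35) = 4.40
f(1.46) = 4.80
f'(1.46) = 4.84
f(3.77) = 26.66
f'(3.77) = 14.08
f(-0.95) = 4.76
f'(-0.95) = -4.80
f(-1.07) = 5.36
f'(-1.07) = -5.28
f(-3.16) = 25.13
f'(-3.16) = -13.64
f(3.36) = 21.22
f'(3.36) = 12.44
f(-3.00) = 23.00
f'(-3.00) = -13.00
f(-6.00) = 80.00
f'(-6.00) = -25.00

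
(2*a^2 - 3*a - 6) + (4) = 2*a^2 - 3*a - 2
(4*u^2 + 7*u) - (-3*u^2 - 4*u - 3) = 7*u^2 + 11*u + 3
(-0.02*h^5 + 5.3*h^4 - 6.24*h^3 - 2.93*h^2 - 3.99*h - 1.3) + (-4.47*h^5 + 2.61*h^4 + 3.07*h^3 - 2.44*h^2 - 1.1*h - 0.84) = -4.49*h^5 + 7.91*h^4 - 3.17*h^3 - 5.37*h^2 - 5.09*h - 2.14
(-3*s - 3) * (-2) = 6*s + 6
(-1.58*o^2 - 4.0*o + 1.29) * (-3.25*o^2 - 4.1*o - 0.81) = 5.135*o^4 + 19.478*o^3 + 13.4873*o^2 - 2.049*o - 1.0449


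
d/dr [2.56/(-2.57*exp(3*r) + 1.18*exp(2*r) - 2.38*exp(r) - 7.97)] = (19.7376*exp(2*r) - 6.0416*exp(r) + 6.0928)*exp(r)/(2.57*exp(3*r) - 1.18*exp(2*r) + 2.38*exp(r) + 7.97)^2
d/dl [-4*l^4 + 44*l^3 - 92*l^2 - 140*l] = -16*l^3 + 132*l^2 - 184*l - 140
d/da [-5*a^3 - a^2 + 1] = a*(-15*a - 2)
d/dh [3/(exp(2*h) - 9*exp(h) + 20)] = (27 - 6*exp(h))*exp(h)/(exp(2*h) - 9*exp(h) + 20)^2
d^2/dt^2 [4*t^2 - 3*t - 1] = 8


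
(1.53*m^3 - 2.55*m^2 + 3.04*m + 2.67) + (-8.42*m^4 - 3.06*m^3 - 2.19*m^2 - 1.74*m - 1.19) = -8.42*m^4 - 1.53*m^3 - 4.74*m^2 + 1.3*m + 1.48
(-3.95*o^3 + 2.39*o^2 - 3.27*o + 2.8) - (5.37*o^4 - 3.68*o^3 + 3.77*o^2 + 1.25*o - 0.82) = -5.37*o^4 - 0.27*o^3 - 1.38*o^2 - 4.52*o + 3.62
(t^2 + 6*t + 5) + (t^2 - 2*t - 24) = 2*t^2 + 4*t - 19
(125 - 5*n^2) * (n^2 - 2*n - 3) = -5*n^4 + 10*n^3 + 140*n^2 - 250*n - 375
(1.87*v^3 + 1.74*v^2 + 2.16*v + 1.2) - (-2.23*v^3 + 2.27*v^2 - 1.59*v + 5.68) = 4.1*v^3 - 0.53*v^2 + 3.75*v - 4.48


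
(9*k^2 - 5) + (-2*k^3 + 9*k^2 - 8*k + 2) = -2*k^3 + 18*k^2 - 8*k - 3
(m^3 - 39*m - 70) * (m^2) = m^5 - 39*m^3 - 70*m^2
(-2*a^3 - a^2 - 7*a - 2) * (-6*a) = 12*a^4 + 6*a^3 + 42*a^2 + 12*a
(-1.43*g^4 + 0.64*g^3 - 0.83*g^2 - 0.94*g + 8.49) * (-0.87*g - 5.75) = 1.2441*g^5 + 7.6657*g^4 - 2.9579*g^3 + 5.5903*g^2 - 1.9813*g - 48.8175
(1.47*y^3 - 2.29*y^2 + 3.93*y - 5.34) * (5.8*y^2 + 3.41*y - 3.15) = 8.526*y^5 - 8.2693*y^4 + 10.3546*y^3 - 10.3572*y^2 - 30.5889*y + 16.821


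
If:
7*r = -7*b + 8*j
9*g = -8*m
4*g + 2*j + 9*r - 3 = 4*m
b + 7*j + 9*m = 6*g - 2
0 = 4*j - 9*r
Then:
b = 5522/40871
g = 8844/40871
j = 15813/81742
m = -19899/81742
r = 3514/40871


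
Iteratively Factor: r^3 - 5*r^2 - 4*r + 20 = (r + 2)*(r^2 - 7*r + 10) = (r - 5)*(r + 2)*(r - 2)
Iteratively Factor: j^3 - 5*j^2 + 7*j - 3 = (j - 1)*(j^2 - 4*j + 3) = (j - 3)*(j - 1)*(j - 1)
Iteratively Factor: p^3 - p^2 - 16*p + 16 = (p - 1)*(p^2 - 16) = (p - 1)*(p + 4)*(p - 4)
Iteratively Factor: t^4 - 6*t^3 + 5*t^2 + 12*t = (t)*(t^3 - 6*t^2 + 5*t + 12) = t*(t - 3)*(t^2 - 3*t - 4) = t*(t - 3)*(t + 1)*(t - 4)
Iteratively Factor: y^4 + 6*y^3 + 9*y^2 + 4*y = (y + 4)*(y^3 + 2*y^2 + y) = (y + 1)*(y + 4)*(y^2 + y) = y*(y + 1)*(y + 4)*(y + 1)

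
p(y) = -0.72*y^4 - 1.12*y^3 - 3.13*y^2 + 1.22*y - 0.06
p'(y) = -2.88*y^3 - 3.36*y^2 - 6.26*y + 1.22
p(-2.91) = -54.15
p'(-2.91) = 61.95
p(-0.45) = -1.17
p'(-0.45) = 3.62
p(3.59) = -207.43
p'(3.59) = -197.81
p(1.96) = -28.75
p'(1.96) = -45.64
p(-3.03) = -62.02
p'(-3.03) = 69.46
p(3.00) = -113.13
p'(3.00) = -125.56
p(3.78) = -247.66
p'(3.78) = -226.00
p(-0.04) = -0.11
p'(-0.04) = 1.47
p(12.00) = -17301.42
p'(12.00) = -5534.38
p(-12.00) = -13459.98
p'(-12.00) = 4569.14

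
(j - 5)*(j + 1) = j^2 - 4*j - 5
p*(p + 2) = p^2 + 2*p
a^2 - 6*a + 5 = (a - 5)*(a - 1)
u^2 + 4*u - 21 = (u - 3)*(u + 7)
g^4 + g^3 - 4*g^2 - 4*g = g*(g - 2)*(g + 1)*(g + 2)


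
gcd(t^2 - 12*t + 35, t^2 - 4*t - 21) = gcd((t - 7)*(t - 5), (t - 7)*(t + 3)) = t - 7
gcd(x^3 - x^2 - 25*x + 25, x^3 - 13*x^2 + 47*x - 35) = x^2 - 6*x + 5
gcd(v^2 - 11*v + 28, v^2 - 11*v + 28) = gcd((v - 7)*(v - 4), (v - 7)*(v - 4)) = v^2 - 11*v + 28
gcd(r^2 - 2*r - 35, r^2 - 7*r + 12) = 1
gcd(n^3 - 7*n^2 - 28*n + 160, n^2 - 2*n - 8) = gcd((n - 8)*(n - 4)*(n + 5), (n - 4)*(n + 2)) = n - 4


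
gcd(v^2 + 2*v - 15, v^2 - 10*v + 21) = v - 3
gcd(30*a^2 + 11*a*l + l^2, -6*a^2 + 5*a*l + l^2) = 6*a + l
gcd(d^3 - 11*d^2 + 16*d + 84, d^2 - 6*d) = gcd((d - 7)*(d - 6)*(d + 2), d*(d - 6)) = d - 6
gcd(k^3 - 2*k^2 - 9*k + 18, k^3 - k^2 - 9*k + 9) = k^2 - 9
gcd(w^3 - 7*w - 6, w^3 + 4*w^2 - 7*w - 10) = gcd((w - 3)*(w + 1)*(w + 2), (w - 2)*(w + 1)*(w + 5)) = w + 1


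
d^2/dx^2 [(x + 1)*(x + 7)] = 2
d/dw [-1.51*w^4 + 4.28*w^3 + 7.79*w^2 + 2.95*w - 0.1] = -6.04*w^3 + 12.84*w^2 + 15.58*w + 2.95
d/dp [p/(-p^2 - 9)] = (p^2 - 9)/(p^2 + 9)^2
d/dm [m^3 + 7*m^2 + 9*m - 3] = 3*m^2 + 14*m + 9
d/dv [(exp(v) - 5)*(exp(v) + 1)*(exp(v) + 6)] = (3*exp(2*v) + 4*exp(v) - 29)*exp(v)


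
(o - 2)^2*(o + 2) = o^3 - 2*o^2 - 4*o + 8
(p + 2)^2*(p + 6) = p^3 + 10*p^2 + 28*p + 24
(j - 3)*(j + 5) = j^2 + 2*j - 15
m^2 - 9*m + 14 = (m - 7)*(m - 2)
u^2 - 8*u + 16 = (u - 4)^2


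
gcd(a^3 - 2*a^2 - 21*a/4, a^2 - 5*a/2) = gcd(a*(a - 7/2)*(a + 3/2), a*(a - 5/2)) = a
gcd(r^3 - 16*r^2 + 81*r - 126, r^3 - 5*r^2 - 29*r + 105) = r^2 - 10*r + 21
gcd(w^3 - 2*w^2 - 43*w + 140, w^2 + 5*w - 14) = w + 7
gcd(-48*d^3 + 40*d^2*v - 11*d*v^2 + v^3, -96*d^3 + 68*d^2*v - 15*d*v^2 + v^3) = 12*d^2 - 7*d*v + v^2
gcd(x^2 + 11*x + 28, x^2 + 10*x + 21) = x + 7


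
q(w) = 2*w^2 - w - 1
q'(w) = 4*w - 1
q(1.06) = 0.19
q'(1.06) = 3.24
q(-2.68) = 16.04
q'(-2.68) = -11.72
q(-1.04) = 2.20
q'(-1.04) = -5.16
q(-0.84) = 1.25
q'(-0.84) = -4.36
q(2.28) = 7.12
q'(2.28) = 8.12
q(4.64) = 37.42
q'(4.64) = 17.56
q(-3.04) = 20.52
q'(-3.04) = -13.16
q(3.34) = 17.97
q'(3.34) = 12.36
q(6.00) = 65.00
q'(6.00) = 23.00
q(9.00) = 152.00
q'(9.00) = 35.00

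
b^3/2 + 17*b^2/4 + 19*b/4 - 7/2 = (b/2 + 1)*(b - 1/2)*(b + 7)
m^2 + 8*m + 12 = (m + 2)*(m + 6)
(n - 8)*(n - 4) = n^2 - 12*n + 32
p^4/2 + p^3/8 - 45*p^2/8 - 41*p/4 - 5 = (p/2 + 1/2)*(p - 4)*(p + 5/4)*(p + 2)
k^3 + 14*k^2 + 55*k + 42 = (k + 1)*(k + 6)*(k + 7)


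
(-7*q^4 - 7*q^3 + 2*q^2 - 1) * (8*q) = -56*q^5 - 56*q^4 + 16*q^3 - 8*q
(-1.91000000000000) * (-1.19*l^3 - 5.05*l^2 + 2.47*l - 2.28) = 2.2729*l^3 + 9.6455*l^2 - 4.7177*l + 4.3548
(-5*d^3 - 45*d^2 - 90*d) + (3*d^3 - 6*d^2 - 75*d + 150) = -2*d^3 - 51*d^2 - 165*d + 150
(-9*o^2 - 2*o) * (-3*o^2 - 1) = 27*o^4 + 6*o^3 + 9*o^2 + 2*o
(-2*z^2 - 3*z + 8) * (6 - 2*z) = 4*z^3 - 6*z^2 - 34*z + 48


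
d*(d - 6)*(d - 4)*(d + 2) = d^4 - 8*d^3 + 4*d^2 + 48*d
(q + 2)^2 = q^2 + 4*q + 4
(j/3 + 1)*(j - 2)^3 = j^4/3 - j^3 - 2*j^2 + 28*j/3 - 8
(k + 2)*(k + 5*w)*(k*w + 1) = k^3*w + 5*k^2*w^2 + 2*k^2*w + k^2 + 10*k*w^2 + 5*k*w + 2*k + 10*w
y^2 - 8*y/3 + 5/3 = (y - 5/3)*(y - 1)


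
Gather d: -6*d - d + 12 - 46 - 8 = -7*d - 42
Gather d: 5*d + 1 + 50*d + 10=55*d + 11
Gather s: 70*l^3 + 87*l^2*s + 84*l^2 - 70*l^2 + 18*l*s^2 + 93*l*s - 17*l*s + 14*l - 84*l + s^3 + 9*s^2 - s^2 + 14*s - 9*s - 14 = 70*l^3 + 14*l^2 - 70*l + s^3 + s^2*(18*l + 8) + s*(87*l^2 + 76*l + 5) - 14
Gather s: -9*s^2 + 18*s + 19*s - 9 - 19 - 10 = -9*s^2 + 37*s - 38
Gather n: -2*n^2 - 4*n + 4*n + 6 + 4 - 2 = 8 - 2*n^2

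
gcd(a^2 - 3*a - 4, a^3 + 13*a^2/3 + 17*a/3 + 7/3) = a + 1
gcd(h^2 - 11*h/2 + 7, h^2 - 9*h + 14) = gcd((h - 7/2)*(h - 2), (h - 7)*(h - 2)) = h - 2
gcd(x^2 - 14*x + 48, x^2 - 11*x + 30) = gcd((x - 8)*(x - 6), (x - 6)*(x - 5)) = x - 6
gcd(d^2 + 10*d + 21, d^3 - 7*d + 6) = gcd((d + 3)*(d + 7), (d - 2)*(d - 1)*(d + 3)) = d + 3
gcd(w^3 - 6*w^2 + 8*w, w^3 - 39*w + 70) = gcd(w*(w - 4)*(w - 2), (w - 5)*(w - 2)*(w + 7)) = w - 2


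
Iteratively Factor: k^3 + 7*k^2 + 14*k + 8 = (k + 1)*(k^2 + 6*k + 8) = (k + 1)*(k + 4)*(k + 2)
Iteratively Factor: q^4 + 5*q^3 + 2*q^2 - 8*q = (q + 2)*(q^3 + 3*q^2 - 4*q) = (q + 2)*(q + 4)*(q^2 - q) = (q - 1)*(q + 2)*(q + 4)*(q)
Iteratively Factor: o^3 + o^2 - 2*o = (o)*(o^2 + o - 2) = o*(o - 1)*(o + 2)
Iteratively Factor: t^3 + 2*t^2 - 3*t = (t - 1)*(t^2 + 3*t) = t*(t - 1)*(t + 3)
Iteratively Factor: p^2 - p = (p - 1)*(p)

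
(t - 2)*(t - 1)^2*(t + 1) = t^4 - 3*t^3 + t^2 + 3*t - 2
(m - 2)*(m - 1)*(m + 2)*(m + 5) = m^4 + 4*m^3 - 9*m^2 - 16*m + 20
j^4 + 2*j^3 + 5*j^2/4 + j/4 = j*(j + 1/2)^2*(j + 1)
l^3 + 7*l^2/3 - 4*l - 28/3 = (l - 2)*(l + 2)*(l + 7/3)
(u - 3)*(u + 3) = u^2 - 9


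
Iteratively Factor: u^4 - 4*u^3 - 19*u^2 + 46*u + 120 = (u - 5)*(u^3 + u^2 - 14*u - 24) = (u - 5)*(u + 2)*(u^2 - u - 12) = (u - 5)*(u + 2)*(u + 3)*(u - 4)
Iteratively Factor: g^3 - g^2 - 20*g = (g + 4)*(g^2 - 5*g) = g*(g + 4)*(g - 5)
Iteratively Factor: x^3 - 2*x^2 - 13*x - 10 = (x + 1)*(x^2 - 3*x - 10) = (x - 5)*(x + 1)*(x + 2)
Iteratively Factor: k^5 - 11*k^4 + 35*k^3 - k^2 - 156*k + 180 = (k - 3)*(k^4 - 8*k^3 + 11*k^2 + 32*k - 60) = (k - 5)*(k - 3)*(k^3 - 3*k^2 - 4*k + 12) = (k - 5)*(k - 3)*(k - 2)*(k^2 - k - 6) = (k - 5)*(k - 3)^2*(k - 2)*(k + 2)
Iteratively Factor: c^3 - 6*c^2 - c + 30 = (c - 5)*(c^2 - c - 6) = (c - 5)*(c - 3)*(c + 2)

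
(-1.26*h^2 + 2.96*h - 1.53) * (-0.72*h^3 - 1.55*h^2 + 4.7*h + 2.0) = 0.9072*h^5 - 0.1782*h^4 - 9.4084*h^3 + 13.7635*h^2 - 1.271*h - 3.06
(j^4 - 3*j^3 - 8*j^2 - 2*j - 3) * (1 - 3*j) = -3*j^5 + 10*j^4 + 21*j^3 - 2*j^2 + 7*j - 3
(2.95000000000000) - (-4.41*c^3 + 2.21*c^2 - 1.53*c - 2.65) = 4.41*c^3 - 2.21*c^2 + 1.53*c + 5.6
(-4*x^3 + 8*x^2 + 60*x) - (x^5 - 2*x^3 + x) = -x^5 - 2*x^3 + 8*x^2 + 59*x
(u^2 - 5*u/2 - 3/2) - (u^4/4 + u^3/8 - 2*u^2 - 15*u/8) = -u^4/4 - u^3/8 + 3*u^2 - 5*u/8 - 3/2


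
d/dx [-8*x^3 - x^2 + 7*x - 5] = -24*x^2 - 2*x + 7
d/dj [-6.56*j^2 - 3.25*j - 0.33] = -13.12*j - 3.25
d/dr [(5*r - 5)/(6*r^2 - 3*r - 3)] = -10/(12*r^2 + 12*r + 3)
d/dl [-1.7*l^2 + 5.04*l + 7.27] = 5.04 - 3.4*l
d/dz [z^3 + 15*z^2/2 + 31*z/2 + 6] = 3*z^2 + 15*z + 31/2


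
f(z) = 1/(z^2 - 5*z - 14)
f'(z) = (5 - 2*z)/(z^2 - 5*z - 14)^2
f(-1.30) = -0.17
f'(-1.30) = 0.23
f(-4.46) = 0.04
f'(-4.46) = 0.02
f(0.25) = -0.07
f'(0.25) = 0.02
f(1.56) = -0.05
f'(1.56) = 0.01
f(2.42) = -0.05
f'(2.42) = 0.00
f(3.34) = -0.05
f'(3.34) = -0.00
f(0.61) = -0.06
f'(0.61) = 0.01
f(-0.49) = -0.09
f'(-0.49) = 0.05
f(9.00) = 0.05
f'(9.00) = -0.03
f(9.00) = 0.05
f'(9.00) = -0.03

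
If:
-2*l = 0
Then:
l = 0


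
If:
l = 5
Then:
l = 5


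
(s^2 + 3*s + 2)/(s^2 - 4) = (s + 1)/(s - 2)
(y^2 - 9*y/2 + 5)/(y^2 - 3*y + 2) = (y - 5/2)/(y - 1)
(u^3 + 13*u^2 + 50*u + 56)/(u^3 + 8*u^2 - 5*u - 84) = (u + 2)/(u - 3)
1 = 1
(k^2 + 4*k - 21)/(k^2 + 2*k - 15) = (k + 7)/(k + 5)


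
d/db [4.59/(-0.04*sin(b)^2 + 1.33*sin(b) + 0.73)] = (0.3672*sin(b) - 6.1047)*cos(b)/(-0.04*sin(b)^2 + 1.33*sin(b) + 0.73)^2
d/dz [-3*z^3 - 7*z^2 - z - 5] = -9*z^2 - 14*z - 1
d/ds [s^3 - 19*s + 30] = 3*s^2 - 19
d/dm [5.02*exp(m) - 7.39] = 5.02*exp(m)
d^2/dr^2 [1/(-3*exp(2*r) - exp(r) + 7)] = (-2*(6*exp(r) + 1)^2*exp(r) + (12*exp(r) + 1)*(3*exp(2*r) + exp(r) - 7))*exp(r)/(3*exp(2*r) + exp(r) - 7)^3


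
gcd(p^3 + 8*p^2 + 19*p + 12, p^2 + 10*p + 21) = p + 3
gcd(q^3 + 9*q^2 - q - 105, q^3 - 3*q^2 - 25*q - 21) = 1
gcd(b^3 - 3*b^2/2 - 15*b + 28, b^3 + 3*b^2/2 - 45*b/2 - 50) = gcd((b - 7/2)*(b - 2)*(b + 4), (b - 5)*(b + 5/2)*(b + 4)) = b + 4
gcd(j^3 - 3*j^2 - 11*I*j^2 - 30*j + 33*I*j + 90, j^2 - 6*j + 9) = j - 3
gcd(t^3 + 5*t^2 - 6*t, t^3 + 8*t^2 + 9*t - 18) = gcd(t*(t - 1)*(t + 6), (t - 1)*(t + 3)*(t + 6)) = t^2 + 5*t - 6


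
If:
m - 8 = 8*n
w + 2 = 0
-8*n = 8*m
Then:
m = 8/9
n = -8/9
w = -2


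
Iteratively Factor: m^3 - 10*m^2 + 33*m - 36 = (m - 3)*(m^2 - 7*m + 12) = (m - 3)^2*(m - 4)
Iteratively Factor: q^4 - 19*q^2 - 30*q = (q + 3)*(q^3 - 3*q^2 - 10*q) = q*(q + 3)*(q^2 - 3*q - 10) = q*(q + 2)*(q + 3)*(q - 5)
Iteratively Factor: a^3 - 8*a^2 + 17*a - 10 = (a - 1)*(a^2 - 7*a + 10) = (a - 5)*(a - 1)*(a - 2)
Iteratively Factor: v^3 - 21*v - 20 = (v + 4)*(v^2 - 4*v - 5) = (v - 5)*(v + 4)*(v + 1)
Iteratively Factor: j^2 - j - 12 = (j + 3)*(j - 4)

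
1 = 1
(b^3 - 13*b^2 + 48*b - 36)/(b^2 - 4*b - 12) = (b^2 - 7*b + 6)/(b + 2)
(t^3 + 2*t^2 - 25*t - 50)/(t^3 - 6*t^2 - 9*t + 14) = (t^2 - 25)/(t^2 - 8*t + 7)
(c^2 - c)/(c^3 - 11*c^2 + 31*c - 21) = c/(c^2 - 10*c + 21)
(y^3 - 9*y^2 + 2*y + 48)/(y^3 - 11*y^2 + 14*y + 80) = (y - 3)/(y - 5)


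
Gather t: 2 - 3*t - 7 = -3*t - 5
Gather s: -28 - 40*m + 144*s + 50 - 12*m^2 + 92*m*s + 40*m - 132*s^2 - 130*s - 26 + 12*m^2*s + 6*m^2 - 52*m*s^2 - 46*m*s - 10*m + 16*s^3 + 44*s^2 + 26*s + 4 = -6*m^2 - 10*m + 16*s^3 + s^2*(-52*m - 88) + s*(12*m^2 + 46*m + 40)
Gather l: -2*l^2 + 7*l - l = -2*l^2 + 6*l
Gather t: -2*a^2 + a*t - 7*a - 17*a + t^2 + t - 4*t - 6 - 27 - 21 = -2*a^2 - 24*a + t^2 + t*(a - 3) - 54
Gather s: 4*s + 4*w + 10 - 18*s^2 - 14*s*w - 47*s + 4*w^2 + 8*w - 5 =-18*s^2 + s*(-14*w - 43) + 4*w^2 + 12*w + 5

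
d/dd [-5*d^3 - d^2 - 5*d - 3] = -15*d^2 - 2*d - 5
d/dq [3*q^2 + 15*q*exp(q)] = 15*q*exp(q) + 6*q + 15*exp(q)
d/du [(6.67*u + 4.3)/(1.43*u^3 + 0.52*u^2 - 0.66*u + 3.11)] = (-19.0762*u^3 - 21.9154*u^2 - 4.472*u + 23.5817)/(2.0449*u^6 + 1.4872*u^5 - 1.6172*u^4 + 8.2082*u^3 + 3.67*u^2 - 4.1052*u + 9.6721)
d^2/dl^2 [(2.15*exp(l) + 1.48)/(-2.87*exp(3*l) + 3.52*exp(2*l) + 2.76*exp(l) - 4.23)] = (-70.83734*exp(6*l) - 44.555028*exp(5*l) + 69.7053920000001*exp(4*l) + 310.299059*exp(3*l) - 73.505196*exp(2*l) - 124.5213*exp(l) - 55.748439)*exp(l)/(23.639903*exp(9*l) - 86.981664*exp(8*l) + 38.479812*exp(7*l) + 228.207797*exp(6*l) - 293.403888*exp(5*l) - 124.247736*exp(4*l) + 379.605069*exp(3*l) - 92.2816800000001*exp(2*l) - 148.153212*exp(l) + 75.686967)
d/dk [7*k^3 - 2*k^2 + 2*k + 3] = 21*k^2 - 4*k + 2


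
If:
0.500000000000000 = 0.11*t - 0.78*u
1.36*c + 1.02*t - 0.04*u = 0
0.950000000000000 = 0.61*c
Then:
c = 1.56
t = -2.11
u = -0.94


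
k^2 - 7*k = k*(k - 7)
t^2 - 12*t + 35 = (t - 7)*(t - 5)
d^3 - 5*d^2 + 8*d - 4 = (d - 2)^2*(d - 1)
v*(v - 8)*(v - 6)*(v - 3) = v^4 - 17*v^3 + 90*v^2 - 144*v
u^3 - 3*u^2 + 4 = (u - 2)^2*(u + 1)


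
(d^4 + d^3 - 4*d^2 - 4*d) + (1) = d^4 + d^3 - 4*d^2 - 4*d + 1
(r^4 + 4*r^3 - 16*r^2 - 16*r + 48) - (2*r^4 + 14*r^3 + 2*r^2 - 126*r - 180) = -r^4 - 10*r^3 - 18*r^2 + 110*r + 228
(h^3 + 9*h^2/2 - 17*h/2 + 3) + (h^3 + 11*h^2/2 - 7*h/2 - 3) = 2*h^3 + 10*h^2 - 12*h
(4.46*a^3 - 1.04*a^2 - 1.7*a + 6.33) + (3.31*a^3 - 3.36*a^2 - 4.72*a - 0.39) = 7.77*a^3 - 4.4*a^2 - 6.42*a + 5.94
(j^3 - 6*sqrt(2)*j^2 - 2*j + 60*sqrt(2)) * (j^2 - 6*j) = j^5 - 6*sqrt(2)*j^4 - 6*j^4 - 2*j^3 + 36*sqrt(2)*j^3 + 12*j^2 + 60*sqrt(2)*j^2 - 360*sqrt(2)*j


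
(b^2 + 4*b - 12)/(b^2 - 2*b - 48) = (b - 2)/(b - 8)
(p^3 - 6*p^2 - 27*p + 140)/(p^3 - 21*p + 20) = (p - 7)/(p - 1)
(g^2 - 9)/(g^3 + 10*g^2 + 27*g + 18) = (g - 3)/(g^2 + 7*g + 6)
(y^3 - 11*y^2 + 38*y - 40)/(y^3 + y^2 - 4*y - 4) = (y^2 - 9*y + 20)/(y^2 + 3*y + 2)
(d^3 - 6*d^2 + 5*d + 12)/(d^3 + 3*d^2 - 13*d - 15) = (d - 4)/(d + 5)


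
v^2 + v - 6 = (v - 2)*(v + 3)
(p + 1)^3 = p^3 + 3*p^2 + 3*p + 1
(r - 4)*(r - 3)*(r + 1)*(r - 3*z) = r^4 - 3*r^3*z - 6*r^3 + 18*r^2*z + 5*r^2 - 15*r*z + 12*r - 36*z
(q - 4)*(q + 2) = q^2 - 2*q - 8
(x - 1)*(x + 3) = x^2 + 2*x - 3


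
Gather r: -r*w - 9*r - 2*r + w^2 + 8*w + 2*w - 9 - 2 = r*(-w - 11) + w^2 + 10*w - 11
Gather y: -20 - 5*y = -5*y - 20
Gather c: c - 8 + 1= c - 7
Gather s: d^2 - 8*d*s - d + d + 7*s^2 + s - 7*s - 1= d^2 + 7*s^2 + s*(-8*d - 6) - 1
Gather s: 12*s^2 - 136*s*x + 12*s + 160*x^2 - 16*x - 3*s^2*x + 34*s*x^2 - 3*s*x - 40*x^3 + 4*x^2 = s^2*(12 - 3*x) + s*(34*x^2 - 139*x + 12) - 40*x^3 + 164*x^2 - 16*x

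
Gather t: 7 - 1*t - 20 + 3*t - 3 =2*t - 16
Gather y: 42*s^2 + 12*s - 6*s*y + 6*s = 42*s^2 - 6*s*y + 18*s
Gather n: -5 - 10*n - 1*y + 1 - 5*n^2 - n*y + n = -5*n^2 + n*(-y - 9) - y - 4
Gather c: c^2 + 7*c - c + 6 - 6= c^2 + 6*c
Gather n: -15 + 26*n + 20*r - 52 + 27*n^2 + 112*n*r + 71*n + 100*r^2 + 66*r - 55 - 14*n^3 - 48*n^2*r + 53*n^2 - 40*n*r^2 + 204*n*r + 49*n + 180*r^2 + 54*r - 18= -14*n^3 + n^2*(80 - 48*r) + n*(-40*r^2 + 316*r + 146) + 280*r^2 + 140*r - 140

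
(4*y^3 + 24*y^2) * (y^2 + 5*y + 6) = 4*y^5 + 44*y^4 + 144*y^3 + 144*y^2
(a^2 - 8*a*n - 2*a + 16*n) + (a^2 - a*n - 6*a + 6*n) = 2*a^2 - 9*a*n - 8*a + 22*n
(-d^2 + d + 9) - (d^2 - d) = -2*d^2 + 2*d + 9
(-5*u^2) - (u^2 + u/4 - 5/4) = -6*u^2 - u/4 + 5/4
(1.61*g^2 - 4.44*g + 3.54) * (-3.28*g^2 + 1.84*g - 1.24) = -5.2808*g^4 + 17.5256*g^3 - 21.7772*g^2 + 12.0192*g - 4.3896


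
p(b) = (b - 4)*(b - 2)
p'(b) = 2*b - 6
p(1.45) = 1.40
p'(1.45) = -3.10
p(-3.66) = 43.36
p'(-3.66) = -13.32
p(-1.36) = 18.01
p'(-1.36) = -8.72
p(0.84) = 3.67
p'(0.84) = -4.32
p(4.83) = 2.35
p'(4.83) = 3.66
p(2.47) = -0.72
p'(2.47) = -1.06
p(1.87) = 0.28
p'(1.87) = -2.26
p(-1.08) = 15.65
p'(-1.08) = -8.16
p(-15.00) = 323.00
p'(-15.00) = -36.00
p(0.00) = 8.00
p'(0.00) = -6.00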